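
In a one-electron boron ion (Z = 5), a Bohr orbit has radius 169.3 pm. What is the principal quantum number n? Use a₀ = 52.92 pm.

4

r_n = n²a₀/Z ⇒ n² = rZ/a₀ = 169.3 × 5 / 52.92 ≈ 16.00
n = 4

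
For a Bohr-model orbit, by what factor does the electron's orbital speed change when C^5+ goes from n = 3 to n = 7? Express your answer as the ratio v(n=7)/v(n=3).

3/7

v ∝ Z^1 · n^-1; with Z fixed, v ∝ n^-1.
v(n=7)/v(n=3) = (7/3)^-1 = 3/7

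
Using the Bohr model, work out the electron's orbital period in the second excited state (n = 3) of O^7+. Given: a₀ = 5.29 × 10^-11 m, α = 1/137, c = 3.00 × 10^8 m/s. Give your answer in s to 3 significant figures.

6.40 × 10^-17 s

r = n²a₀/Z = 3²·5.29 × 10^-11/8 = 5.95 × 10^-11 m
v = Zαc/n = 8·0.00730·3.00 × 10^8/3 = 5.84 × 10^6 m/s
T = 2πr/v = 6.40 × 10^-17 s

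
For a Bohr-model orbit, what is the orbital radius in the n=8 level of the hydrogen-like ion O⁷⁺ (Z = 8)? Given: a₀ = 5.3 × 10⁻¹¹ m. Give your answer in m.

4.2 × 10⁻¹⁰ m

r_n = n²a₀/Z = 8² × 5.3 × 10⁻¹¹ / 8
    = 64 × 5.3 × 10⁻¹¹ / 8 = 4.2 × 10⁻¹⁰ m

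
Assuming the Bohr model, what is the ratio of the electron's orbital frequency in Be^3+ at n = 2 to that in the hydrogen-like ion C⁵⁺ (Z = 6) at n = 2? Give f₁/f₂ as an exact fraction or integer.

f ∝ Z^2 · n^-3
f₁/f₂ = (4/6)^2 · (2/2)^-3 = 4/9

4/9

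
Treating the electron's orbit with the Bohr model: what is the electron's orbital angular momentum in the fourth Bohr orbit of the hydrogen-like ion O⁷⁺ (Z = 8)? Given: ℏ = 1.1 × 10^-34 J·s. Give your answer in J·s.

4.4 × 10^-34 J·s

L_n = nℏ = 4 × 1.1 × 10^-34 = 4.4 × 10^-34 J·s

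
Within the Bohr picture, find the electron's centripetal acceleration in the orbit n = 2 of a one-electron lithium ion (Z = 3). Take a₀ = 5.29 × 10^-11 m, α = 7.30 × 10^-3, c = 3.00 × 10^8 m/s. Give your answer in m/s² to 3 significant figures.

r = n²a₀/Z = 7.05 × 10^-11 m, v = Zαc/n = 3.29 × 10^6 m/s
a = v²/r = (3.29 × 10^6)² / 7.05 × 10^-11 = 1.53 × 10^23 m/s²

1.53 × 10^23 m/s²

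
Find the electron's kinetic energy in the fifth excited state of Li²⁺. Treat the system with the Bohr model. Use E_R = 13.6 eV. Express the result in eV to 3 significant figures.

3.40 eV

For a Coulomb orbit the virial theorem gives K = −E_n.
E_n = −E_R·Z²/n², so K = E_R·Z²/n² = 13.6 × 3²/6² = 3.40 eV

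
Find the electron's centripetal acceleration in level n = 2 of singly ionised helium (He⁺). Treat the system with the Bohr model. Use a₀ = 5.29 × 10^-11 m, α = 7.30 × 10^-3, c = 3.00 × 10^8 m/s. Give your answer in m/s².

4.53 × 10^22 m/s²

r = n²a₀/Z = 1.06 × 10^-10 m, v = Zαc/n = 2.19 × 10^6 m/s
a = v²/r = (2.19 × 10^6)² / 1.06 × 10^-10 = 4.53 × 10^22 m/s²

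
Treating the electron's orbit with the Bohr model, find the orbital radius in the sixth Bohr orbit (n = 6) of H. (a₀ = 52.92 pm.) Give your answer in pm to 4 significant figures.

r_n = n²a₀/Z = 6² × 52.92 / 1
    = 36 × 52.92 / 1 = 1905 pm

1905 pm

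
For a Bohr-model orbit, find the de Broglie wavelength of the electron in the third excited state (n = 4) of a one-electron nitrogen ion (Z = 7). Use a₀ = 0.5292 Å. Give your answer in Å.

The Bohr quantisation condition is nλ = 2πr_n.
r_n = n²a₀/Z = 1.210 Å
λ = 2πr_n/n = 2π·1.210/4 = 1.900 Å

1.900 Å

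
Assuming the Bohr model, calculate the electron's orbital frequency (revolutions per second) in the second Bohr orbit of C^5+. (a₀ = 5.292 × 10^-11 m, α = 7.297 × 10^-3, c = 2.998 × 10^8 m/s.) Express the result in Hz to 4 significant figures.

r = n²a₀/Z = 3.528 × 10^-11 m, v = Zαc/n = 6.563 × 10^6 m/s
f = v/(2πr) = 2.961 × 10^16 Hz

2.961 × 10^16 Hz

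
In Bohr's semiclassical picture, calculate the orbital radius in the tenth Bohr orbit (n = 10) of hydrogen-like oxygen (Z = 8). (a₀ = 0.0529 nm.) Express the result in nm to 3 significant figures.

r_n = n²a₀/Z = 10² × 0.0529 / 8
    = 100 × 0.0529 / 8 = 0.661 nm

0.661 nm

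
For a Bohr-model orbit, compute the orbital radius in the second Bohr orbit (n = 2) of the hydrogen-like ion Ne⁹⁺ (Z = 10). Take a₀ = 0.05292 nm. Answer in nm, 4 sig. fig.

0.02117 nm

r_n = n²a₀/Z = 2² × 0.05292 / 10
    = 4 × 0.05292 / 10 = 0.02117 nm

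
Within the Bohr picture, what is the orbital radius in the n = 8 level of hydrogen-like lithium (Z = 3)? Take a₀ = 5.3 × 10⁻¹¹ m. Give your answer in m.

1.1 × 10⁻⁹ m

r_n = n²a₀/Z = 8² × 5.3 × 10⁻¹¹ / 3
    = 64 × 5.3 × 10⁻¹¹ / 3 = 1.1 × 10⁻⁹ m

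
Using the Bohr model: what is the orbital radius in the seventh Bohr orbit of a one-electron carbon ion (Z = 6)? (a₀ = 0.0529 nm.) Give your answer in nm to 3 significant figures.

0.432 nm

r_n = n²a₀/Z = 7² × 0.0529 / 6
    = 49 × 0.0529 / 6 = 0.432 nm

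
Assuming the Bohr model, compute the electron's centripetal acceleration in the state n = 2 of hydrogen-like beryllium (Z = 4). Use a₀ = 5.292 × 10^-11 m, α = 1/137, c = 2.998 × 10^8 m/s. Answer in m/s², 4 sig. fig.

r = n²a₀/Z = 5.292 × 10^-11 m, v = Zαc/n = 4.377 × 10^6 m/s
a = v²/r = (4.377 × 10^6)² / 5.292 × 10^-11 = 3.620 × 10^23 m/s²

3.620 × 10^23 m/s²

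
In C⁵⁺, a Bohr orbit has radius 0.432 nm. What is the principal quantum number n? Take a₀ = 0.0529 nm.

r_n = n²a₀/Z ⇒ n² = rZ/a₀ = 0.432 × 6 / 0.0529 ≈ 49.00
n = 7

7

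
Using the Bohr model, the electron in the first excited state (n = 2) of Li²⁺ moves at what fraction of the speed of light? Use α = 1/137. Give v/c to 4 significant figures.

v_n = Zαc/n, so v/c = Zα/n = 3 × 0.007299 / 2 = 0.01095

0.01095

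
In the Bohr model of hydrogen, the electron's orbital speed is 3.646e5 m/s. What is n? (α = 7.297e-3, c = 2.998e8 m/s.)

6

v_n = Zαc/n ⇒ n = Zαc/v = 1 × 0.007297 × 2.998e8 / 3.646e5 ≈ 6.00
n = 6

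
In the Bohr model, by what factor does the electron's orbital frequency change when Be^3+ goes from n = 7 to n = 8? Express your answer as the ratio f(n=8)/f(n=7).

343/512

f ∝ Z^2 · n^-3; with Z fixed, f ∝ n^-3.
f(n=8)/f(n=7) = (8/7)^-3 = 343/512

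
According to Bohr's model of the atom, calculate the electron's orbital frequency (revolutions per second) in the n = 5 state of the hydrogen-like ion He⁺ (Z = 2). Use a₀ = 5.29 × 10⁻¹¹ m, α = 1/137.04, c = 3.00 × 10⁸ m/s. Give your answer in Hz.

r = n²a₀/Z = 6.61 × 10⁻¹⁰ m, v = Zαc/n = 8.76 × 10⁵ m/s
f = v/(2πr) = 2.11 × 10¹⁴ Hz

2.11 × 10¹⁴ Hz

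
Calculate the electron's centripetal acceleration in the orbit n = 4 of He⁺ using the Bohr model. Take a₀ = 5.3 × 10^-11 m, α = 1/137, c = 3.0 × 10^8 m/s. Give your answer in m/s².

r = n²a₀/Z = 4.2 × 10^-10 m, v = Zαc/n = 1.1 × 10^6 m/s
a = v²/r = (1.1 × 10^6)² / 4.2 × 10^-10 = 2.8 × 10^21 m/s²

2.8 × 10^21 m/s²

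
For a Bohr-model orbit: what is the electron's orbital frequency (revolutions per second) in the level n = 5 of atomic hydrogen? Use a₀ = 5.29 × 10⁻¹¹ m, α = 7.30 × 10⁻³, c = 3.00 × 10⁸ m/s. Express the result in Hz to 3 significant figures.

r = n²a₀/Z = 1.32 × 10⁻⁹ m, v = Zαc/n = 4.38 × 10⁵ m/s
f = v/(2πr) = 5.27 × 10¹³ Hz

5.27 × 10¹³ Hz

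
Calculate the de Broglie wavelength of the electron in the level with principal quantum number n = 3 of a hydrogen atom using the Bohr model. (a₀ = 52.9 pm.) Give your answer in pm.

The Bohr quantisation condition is nλ = 2πr_n.
r_n = n²a₀/Z = 476 pm
λ = 2πr_n/n = 2π·476/3 = 997 pm

997 pm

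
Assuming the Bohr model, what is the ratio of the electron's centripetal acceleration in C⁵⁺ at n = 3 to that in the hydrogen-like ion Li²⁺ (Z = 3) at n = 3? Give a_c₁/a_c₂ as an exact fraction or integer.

a_c ∝ Z^3 · n^-4
a_c₁/a_c₂ = (6/3)^3 · (3/3)^-4 = 8

8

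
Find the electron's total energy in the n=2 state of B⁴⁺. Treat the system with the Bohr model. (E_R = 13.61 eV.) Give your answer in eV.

E_n = −E_R·Z²/n² = −13.61 × 5²/2² = -85.06 eV

-85.06 eV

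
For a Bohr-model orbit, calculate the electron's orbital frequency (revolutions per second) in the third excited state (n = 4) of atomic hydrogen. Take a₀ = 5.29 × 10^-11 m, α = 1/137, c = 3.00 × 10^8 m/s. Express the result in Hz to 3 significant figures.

r = n²a₀/Z = 8.46 × 10^-10 m, v = Zαc/n = 5.47 × 10^5 m/s
f = v/(2πr) = 1.03 × 10^14 Hz

1.03 × 10^14 Hz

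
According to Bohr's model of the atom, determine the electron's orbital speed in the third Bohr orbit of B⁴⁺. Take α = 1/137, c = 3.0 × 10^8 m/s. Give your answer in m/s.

v_n = Zαc/n = 5 × 0.0073 × 3.0 × 10^8 / 3
    = 3.6 × 10^6 m/s

3.6 × 10^6 m/s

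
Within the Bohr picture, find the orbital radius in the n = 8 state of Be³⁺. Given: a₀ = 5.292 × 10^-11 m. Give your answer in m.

8.467 × 10^-10 m

r_n = n²a₀/Z = 8² × 5.292 × 10^-11 / 4
    = 64 × 5.292 × 10^-11 / 4 = 8.467 × 10^-10 m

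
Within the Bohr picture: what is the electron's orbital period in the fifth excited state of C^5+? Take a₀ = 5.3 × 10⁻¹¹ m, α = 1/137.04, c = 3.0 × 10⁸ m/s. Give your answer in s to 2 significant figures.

r = n²a₀/Z = 6²·5.3 × 10⁻¹¹/6 = 3.2 × 10⁻¹⁰ m
v = Zαc/n = 6·0.0073·3.0 × 10⁸/6 = 2.2 × 10⁶ m/s
T = 2πr/v = 9.1 × 10⁻¹⁶ s

9.1 × 10⁻¹⁶ s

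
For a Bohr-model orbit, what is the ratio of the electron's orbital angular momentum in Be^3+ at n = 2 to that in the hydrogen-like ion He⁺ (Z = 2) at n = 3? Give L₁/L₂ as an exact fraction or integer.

L = nℏ is independent of Z.
L₁/L₂ = n₁/n₂ = 2/3 = 2/3

2/3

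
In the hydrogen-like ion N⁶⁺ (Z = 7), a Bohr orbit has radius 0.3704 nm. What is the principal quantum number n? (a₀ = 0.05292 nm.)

7

r_n = n²a₀/Z ⇒ n² = rZ/a₀ = 0.3704 × 7 / 0.05292 ≈ 48.99
n = 7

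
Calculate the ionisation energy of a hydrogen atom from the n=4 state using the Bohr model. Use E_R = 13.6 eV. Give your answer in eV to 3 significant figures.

0.850 eV

E_n = −E_R·Z²/n² = −13.6 × 1²/4² eV = -0.850 eV
Ionisation energy = −E_n = 0.850 eV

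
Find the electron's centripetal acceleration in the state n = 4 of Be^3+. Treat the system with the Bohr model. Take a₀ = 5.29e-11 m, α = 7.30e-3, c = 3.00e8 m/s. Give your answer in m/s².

2.27e22 m/s²

r = n²a₀/Z = 2.12e-10 m, v = Zαc/n = 2.19e6 m/s
a = v²/r = (2.19e6)² / 2.12e-10 = 2.27e22 m/s²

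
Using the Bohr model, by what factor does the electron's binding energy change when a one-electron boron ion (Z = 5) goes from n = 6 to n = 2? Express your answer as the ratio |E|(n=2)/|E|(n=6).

9

|E| ∝ Z^2 · n^-2; with Z fixed, |E| ∝ n^-2.
|E|(n=2)/|E|(n=6) = (2/6)^-2 = 9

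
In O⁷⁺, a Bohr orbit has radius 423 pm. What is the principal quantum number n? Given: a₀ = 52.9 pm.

r_n = n²a₀/Z ⇒ n² = rZ/a₀ = 423 × 8 / 52.9 ≈ 63.97
n = 8

8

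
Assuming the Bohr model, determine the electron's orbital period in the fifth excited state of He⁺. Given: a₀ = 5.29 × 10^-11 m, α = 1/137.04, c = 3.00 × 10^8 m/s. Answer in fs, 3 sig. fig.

r = n²a₀/Z = 6²·5.29 × 10^-11/2 = 9.52 × 10^-10 m
v = Zαc/n = 2·0.00730·3.00 × 10^8/6 = 7.30 × 10^5 m/s
T = 2πr/v = 8.20 × 10^-15 s = 8.20 fs

8.20 fs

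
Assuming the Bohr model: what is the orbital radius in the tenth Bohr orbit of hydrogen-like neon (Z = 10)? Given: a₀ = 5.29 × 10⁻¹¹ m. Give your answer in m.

r_n = n²a₀/Z = 10² × 5.29 × 10⁻¹¹ / 10
    = 100 × 5.29 × 10⁻¹¹ / 10 = 5.29 × 10⁻¹⁰ m

5.29 × 10⁻¹⁰ m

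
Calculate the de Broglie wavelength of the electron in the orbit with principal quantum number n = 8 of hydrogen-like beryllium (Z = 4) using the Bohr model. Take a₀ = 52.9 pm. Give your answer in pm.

665 pm

The Bohr quantisation condition is nλ = 2πr_n.
r_n = n²a₀/Z = 846 pm
λ = 2πr_n/n = 2π·846/8 = 665 pm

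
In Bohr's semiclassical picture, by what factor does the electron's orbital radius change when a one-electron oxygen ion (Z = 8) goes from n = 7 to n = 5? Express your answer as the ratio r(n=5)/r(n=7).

25/49

r ∝ Z^-1 · n^2; with Z fixed, r ∝ n^2.
r(n=5)/r(n=7) = (5/7)^2 = 25/49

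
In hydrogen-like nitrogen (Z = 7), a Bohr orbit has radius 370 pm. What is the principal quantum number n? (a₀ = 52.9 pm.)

7

r_n = n²a₀/Z ⇒ n² = rZ/a₀ = 370 × 7 / 52.9 ≈ 48.96
n = 7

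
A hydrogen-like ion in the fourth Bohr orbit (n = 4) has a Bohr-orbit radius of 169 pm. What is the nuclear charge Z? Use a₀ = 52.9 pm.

5

r_n = n²a₀/Z ⇒ Z = n²a₀/r = 4² × 52.9 / 169 ≈ 5.01
Z = 5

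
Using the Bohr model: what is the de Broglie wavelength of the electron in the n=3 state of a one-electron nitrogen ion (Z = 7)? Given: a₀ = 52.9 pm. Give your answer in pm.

142 pm

The Bohr quantisation condition is nλ = 2πr_n.
r_n = n²a₀/Z = 68.0 pm
λ = 2πr_n/n = 2π·68.0/3 = 142 pm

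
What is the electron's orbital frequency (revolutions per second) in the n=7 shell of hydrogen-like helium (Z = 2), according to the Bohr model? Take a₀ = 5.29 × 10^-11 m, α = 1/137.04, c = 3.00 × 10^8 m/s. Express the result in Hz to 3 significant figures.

r = n²a₀/Z = 1.30 × 10^-9 m, v = Zαc/n = 6.25 × 10^5 m/s
f = v/(2πr) = 7.68 × 10^13 Hz

7.68 × 10^13 Hz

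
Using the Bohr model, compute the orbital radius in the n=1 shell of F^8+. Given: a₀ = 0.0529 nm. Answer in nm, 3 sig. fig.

0.00588 nm

r_n = n²a₀/Z = 1² × 0.0529 / 9
    = 1 × 0.0529 / 9 = 0.00588 nm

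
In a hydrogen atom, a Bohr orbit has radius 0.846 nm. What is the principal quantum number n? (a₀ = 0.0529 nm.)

4

r_n = n²a₀/Z ⇒ n² = rZ/a₀ = 0.846 × 1 / 0.0529 ≈ 15.99
n = 4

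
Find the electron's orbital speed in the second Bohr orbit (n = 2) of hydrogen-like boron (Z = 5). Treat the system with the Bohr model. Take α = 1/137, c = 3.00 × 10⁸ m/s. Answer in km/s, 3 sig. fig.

5470 km/s

v_n = Zαc/n = 5 × 0.00730 × 3.00 × 10⁸ / 2
    = 5470 km/s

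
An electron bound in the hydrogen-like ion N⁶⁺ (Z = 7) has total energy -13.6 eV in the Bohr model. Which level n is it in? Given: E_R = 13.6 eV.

E_n = −E_R Z²/n² ⇒ n² = E_R Z²/(−E_n) = 13.6 × 7² / 13.6 ≈ 49.00
n = 7

7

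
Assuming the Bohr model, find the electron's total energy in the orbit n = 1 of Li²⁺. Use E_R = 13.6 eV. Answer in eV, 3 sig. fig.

E_n = −E_R·Z²/n² = −13.6 × 3²/1² = -122 eV

-122 eV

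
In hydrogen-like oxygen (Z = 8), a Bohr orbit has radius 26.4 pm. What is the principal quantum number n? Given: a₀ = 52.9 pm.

2

r_n = n²a₀/Z ⇒ n² = rZ/a₀ = 26.4 × 8 / 52.9 ≈ 3.99
n = 2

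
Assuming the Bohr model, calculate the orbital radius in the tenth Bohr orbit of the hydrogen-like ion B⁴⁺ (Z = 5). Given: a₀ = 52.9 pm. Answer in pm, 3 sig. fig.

1060 pm

r_n = n²a₀/Z = 10² × 52.9 / 5
    = 100 × 52.9 / 5 = 1060 pm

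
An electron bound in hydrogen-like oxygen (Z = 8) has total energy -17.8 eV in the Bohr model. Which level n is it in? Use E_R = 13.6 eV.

7

E_n = −E_R Z²/n² ⇒ n² = E_R Z²/(−E_n) = 13.6 × 8² / 17.8 ≈ 48.90
n = 7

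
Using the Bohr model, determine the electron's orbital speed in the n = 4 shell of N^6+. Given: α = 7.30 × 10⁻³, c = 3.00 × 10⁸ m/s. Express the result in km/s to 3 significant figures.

v_n = Zαc/n = 7 × 0.00730 × 3.00 × 10⁸ / 4
    = 3830 km/s

3830 km/s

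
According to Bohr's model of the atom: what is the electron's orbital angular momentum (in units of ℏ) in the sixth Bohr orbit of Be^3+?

6

L_n = nℏ, so L/ℏ = n = 6.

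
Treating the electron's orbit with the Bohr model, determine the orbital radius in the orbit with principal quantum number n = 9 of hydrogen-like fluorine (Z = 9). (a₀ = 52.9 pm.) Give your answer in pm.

476 pm

r_n = n²a₀/Z = 9² × 52.9 / 9
    = 81 × 52.9 / 9 = 476 pm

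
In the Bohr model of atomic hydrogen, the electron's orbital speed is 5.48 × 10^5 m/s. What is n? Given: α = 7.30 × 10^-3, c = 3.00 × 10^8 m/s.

4

v_n = Zαc/n ⇒ n = Zαc/v = 1 × 0.00730 × 3.00 × 10^8 / 5.48 × 10^5 ≈ 4.00
n = 4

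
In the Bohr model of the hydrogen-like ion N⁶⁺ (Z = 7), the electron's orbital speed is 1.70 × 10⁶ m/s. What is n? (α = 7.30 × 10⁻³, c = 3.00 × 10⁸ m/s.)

9

v_n = Zαc/n ⇒ n = Zαc/v = 7 × 0.00730 × 3.00 × 10⁸ / 1.70 × 10⁶ ≈ 9.02
n = 9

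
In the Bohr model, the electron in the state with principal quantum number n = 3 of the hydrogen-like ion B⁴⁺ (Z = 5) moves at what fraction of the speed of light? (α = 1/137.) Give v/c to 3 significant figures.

v_n = Zαc/n, so v/c = Zα/n = 5 × 0.00730 / 3 = 0.0122

0.0122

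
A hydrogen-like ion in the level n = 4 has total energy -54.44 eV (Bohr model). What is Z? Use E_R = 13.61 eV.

8

E_n = −E_R Z²/n² ⇒ Z² = −E_n n²/E_R = 54.44 × 4² / 13.61 ≈ 64.00
Z = 8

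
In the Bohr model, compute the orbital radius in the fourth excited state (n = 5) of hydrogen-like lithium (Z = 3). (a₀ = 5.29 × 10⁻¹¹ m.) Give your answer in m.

r_n = n²a₀/Z = 5² × 5.29 × 10⁻¹¹ / 3
    = 25 × 5.29 × 10⁻¹¹ / 3 = 4.41 × 10⁻¹⁰ m

4.41 × 10⁻¹⁰ m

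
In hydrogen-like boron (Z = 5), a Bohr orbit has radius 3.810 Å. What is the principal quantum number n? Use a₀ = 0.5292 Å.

r_n = n²a₀/Z ⇒ n² = rZ/a₀ = 3.810 × 5 / 0.5292 ≈ 36.00
n = 6

6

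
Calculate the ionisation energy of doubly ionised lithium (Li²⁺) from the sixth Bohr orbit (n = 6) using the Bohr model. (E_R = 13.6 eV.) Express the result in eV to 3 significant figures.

3.40 eV

E_n = −E_R·Z²/n² = −13.6 × 3²/6² eV = -3.40 eV
Ionisation energy = −E_n = 3.40 eV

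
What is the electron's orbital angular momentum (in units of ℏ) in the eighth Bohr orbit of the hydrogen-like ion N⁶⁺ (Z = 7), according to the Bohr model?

L_n = nℏ, so L/ℏ = n = 8.

8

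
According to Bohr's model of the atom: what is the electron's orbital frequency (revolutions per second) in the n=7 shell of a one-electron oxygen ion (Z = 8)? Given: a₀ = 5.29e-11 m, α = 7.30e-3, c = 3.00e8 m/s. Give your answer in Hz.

1.23e15 Hz

r = n²a₀/Z = 3.24e-10 m, v = Zαc/n = 2.50e6 m/s
f = v/(2πr) = 1.23e15 Hz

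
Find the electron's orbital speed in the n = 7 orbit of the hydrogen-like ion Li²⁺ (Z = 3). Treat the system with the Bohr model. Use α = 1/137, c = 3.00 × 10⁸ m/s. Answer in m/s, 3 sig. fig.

9.38 × 10⁵ m/s

v_n = Zαc/n = 3 × 0.00730 × 3.00 × 10⁸ / 7
    = 9.38 × 10⁵ m/s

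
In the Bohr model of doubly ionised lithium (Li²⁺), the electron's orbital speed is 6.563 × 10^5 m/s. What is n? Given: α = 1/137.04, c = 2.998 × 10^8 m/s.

10

v_n = Zαc/n ⇒ n = Zαc/v = 3 × 0.007297 × 2.998 × 10^8 / 6.563 × 10^5 ≈ 10.00
n = 10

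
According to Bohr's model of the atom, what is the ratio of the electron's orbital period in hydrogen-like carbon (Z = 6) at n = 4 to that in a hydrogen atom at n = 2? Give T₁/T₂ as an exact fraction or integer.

T ∝ Z^-2 · n^3
T₁/T₂ = (6/1)^-2 · (4/2)^3 = 2/9

2/9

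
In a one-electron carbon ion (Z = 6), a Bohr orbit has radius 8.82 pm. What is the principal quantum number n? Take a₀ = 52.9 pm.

r_n = n²a₀/Z ⇒ n² = rZ/a₀ = 8.82 × 6 / 52.9 ≈ 1.00
n = 1

1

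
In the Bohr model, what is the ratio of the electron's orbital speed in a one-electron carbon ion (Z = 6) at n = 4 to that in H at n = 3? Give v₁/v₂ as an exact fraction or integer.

9/2

v ∝ Z^1 · n^-1
v₁/v₂ = (6/1)^1 · (4/3)^-1 = 9/2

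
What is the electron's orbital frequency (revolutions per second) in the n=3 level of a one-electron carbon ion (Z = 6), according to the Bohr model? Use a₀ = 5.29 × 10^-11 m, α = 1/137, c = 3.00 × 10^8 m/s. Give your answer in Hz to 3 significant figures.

8.78 × 10^15 Hz

r = n²a₀/Z = 7.94 × 10^-11 m, v = Zαc/n = 4.38 × 10^6 m/s
f = v/(2πr) = 8.78 × 10^15 Hz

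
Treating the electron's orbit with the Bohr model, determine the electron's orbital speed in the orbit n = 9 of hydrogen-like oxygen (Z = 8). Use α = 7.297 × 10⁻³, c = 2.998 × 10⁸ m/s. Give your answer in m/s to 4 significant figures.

1.945 × 10⁶ m/s

v_n = Zαc/n = 8 × 0.007297 × 2.998 × 10⁸ / 9
    = 1.945 × 10⁶ m/s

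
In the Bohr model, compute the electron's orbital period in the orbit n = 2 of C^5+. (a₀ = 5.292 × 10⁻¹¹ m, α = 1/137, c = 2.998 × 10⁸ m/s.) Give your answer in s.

r = n²a₀/Z = 2²·5.292 × 10⁻¹¹/6 = 3.528 × 10⁻¹¹ m
v = Zαc/n = 6·0.007299·2.998 × 10⁸/2 = 6.565 × 10⁶ m/s
T = 2πr/v = 3.377 × 10⁻¹⁷ s

3.377 × 10⁻¹⁷ s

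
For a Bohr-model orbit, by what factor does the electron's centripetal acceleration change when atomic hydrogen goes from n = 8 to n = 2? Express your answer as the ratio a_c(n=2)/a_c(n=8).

a_c ∝ Z^3 · n^-4; with Z fixed, a_c ∝ n^-4.
a_c(n=2)/a_c(n=8) = (2/8)^-4 = 256

256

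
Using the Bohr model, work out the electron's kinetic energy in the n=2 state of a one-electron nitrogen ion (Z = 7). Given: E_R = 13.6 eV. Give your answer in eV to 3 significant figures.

For a Coulomb orbit the virial theorem gives K = −E_n.
E_n = −E_R·Z²/n², so K = E_R·Z²/n² = 13.6 × 7²/2² = 167 eV

167 eV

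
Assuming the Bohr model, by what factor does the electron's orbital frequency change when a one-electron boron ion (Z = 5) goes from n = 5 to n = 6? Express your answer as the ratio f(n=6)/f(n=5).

f ∝ Z^2 · n^-3; with Z fixed, f ∝ n^-3.
f(n=6)/f(n=5) = (6/5)^-3 = 125/216

125/216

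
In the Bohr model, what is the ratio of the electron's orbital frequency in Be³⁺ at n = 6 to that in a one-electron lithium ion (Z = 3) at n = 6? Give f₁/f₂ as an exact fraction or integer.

16/9

f ∝ Z^2 · n^-3
f₁/f₂ = (4/3)^2 · (6/6)^-3 = 16/9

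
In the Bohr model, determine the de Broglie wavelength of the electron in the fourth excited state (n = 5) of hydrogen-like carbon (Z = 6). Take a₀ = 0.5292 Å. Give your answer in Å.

The Bohr quantisation condition is nλ = 2πr_n.
r_n = n²a₀/Z = 2.205 Å
λ = 2πr_n/n = 2π·2.205/5 = 2.771 Å

2.771 Å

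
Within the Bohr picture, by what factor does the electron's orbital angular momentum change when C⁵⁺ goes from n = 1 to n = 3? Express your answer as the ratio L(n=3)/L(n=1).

3

L = nℏ depends only on n, so L ∝ n.
L(n=3)/L(n=1) = (3/1)^1 = 3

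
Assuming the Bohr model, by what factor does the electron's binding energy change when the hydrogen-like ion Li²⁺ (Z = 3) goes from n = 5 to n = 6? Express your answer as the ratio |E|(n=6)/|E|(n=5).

|E| ∝ Z^2 · n^-2; with Z fixed, |E| ∝ n^-2.
|E|(n=6)/|E|(n=5) = (6/5)^-2 = 25/36

25/36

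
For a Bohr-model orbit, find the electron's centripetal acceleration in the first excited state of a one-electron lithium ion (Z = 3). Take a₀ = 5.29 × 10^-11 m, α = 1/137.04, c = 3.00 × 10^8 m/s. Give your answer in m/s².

r = n²a₀/Z = 7.05 × 10^-11 m, v = Zαc/n = 3.28 × 10^6 m/s
a = v²/r = (3.28 × 10^6)² / 7.05 × 10^-11 = 1.53 × 10^23 m/s²

1.53 × 10^23 m/s²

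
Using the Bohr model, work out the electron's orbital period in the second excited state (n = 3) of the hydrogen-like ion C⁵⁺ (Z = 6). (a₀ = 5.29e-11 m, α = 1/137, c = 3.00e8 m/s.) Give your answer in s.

1.14e-16 s

r = n²a₀/Z = 3²·5.29e-11/6 = 7.94e-11 m
v = Zαc/n = 6·0.00730·3.00e8/3 = 4.38e6 m/s
T = 2πr/v = 1.14e-16 s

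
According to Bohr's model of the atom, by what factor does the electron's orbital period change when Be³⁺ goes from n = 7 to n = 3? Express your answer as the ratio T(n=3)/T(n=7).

27/343

T ∝ Z^-2 · n^3; with Z fixed, T ∝ n^3.
T(n=3)/T(n=7) = (3/7)^3 = 27/343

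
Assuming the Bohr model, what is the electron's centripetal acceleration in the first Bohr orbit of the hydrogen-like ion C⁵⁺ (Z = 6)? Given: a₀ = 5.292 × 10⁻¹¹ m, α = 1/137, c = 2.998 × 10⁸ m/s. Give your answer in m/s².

1.955 × 10²⁵ m/s²

r = n²a₀/Z = 8.820 × 10⁻¹² m, v = Zαc/n = 1.313 × 10⁷ m/s
a = v²/r = (1.313 × 10⁷)² / 8.820 × 10⁻¹² = 1.955 × 10²⁵ m/s²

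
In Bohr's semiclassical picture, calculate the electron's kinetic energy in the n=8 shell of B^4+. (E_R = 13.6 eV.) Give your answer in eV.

For a Coulomb orbit the virial theorem gives K = −E_n.
E_n = −E_R·Z²/n², so K = E_R·Z²/n² = 13.6 × 5²/8² = 5.31 eV

5.31 eV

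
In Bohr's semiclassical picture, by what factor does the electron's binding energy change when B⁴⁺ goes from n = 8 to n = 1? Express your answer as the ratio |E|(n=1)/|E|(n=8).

64

|E| ∝ Z^2 · n^-2; with Z fixed, |E| ∝ n^-2.
|E|(n=1)/|E|(n=8) = (1/8)^-2 = 64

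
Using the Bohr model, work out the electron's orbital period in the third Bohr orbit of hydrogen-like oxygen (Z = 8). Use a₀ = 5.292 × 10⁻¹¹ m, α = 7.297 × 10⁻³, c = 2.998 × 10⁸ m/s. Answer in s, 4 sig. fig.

6.412 × 10⁻¹⁷ s

r = n²a₀/Z = 3²·5.292 × 10⁻¹¹/8 = 5.954 × 10⁻¹¹ m
v = Zαc/n = 8·0.007297·2.998 × 10⁸/3 = 5.834 × 10⁶ m/s
T = 2πr/v = 6.412 × 10⁻¹⁷ s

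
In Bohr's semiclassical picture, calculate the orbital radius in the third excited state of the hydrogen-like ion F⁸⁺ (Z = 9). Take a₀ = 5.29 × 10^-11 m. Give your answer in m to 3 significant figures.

9.40 × 10^-11 m

r_n = n²a₀/Z = 4² × 5.29 × 10^-11 / 9
    = 16 × 5.29 × 10^-11 / 9 = 9.40 × 10^-11 m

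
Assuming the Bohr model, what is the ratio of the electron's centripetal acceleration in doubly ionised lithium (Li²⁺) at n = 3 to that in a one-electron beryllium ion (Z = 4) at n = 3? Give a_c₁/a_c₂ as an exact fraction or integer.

a_c ∝ Z^3 · n^-4
a_c₁/a_c₂ = (3/4)^3 · (3/3)^-4 = 27/64

27/64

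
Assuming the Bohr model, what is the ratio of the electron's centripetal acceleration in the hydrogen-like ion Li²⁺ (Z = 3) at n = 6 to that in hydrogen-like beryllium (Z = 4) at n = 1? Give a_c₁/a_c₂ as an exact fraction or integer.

a_c ∝ Z^3 · n^-4
a_c₁/a_c₂ = (3/4)^3 · (6/1)^-4 = 1/3072

1/3072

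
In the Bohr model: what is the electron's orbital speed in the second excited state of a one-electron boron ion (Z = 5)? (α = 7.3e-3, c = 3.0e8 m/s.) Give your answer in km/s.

3600 km/s

v_n = Zαc/n = 5 × 0.0073 × 3.0e8 / 3
    = 3600 km/s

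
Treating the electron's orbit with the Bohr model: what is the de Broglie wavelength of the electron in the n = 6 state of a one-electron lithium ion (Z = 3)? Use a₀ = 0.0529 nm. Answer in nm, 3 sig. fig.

The Bohr quantisation condition is nλ = 2πr_n.
r_n = n²a₀/Z = 0.635 nm
λ = 2πr_n/n = 2π·0.635/6 = 0.665 nm

0.665 nm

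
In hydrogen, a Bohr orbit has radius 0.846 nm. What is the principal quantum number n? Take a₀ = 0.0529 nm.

4

r_n = n²a₀/Z ⇒ n² = rZ/a₀ = 0.846 × 1 / 0.0529 ≈ 15.99
n = 4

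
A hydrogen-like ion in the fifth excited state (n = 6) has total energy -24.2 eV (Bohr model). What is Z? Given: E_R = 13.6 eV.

8

E_n = −E_R Z²/n² ⇒ Z² = −E_n n²/E_R = 24.2 × 6² / 13.6 ≈ 64.06
Z = 8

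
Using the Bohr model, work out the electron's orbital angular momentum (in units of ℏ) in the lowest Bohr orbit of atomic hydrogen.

1

L_n = nℏ, so L/ℏ = n = 1.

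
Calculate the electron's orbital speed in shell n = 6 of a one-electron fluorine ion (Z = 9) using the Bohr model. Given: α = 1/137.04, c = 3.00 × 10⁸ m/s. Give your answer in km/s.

v_n = Zαc/n = 9 × 0.00730 × 3.00 × 10⁸ / 6
    = 3280 km/s

3280 km/s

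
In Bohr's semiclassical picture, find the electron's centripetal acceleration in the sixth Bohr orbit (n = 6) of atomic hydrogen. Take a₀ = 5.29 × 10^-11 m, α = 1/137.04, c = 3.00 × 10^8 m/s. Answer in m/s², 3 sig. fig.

6.99 × 10^19 m/s²

r = n²a₀/Z = 1.90 × 10^-9 m, v = Zαc/n = 3.65 × 10^5 m/s
a = v²/r = (3.65 × 10^5)² / 1.90 × 10^-9 = 6.99 × 10^19 m/s²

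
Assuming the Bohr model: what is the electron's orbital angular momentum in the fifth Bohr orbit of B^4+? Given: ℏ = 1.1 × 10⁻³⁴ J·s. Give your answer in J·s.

L_n = nℏ = 5 × 1.1 × 10⁻³⁴ = 5.5 × 10⁻³⁴ J·s

5.5 × 10⁻³⁴ J·s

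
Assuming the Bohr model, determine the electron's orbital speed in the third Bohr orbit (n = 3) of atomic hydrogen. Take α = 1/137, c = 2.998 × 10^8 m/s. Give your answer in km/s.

v_n = Zαc/n = 1 × 0.007299 × 2.998 × 10^8 / 3
    = 729.4 km/s

729.4 km/s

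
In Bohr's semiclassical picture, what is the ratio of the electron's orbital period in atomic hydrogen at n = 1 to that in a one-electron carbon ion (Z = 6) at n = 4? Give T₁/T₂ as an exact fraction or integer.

T ∝ Z^-2 · n^3
T₁/T₂ = (1/6)^-2 · (1/4)^3 = 9/16

9/16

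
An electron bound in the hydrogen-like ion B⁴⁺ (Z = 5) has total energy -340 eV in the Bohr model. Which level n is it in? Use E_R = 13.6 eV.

1

E_n = −E_R Z²/n² ⇒ n² = E_R Z²/(−E_n) = 13.6 × 5² / 340 ≈ 1.00
n = 1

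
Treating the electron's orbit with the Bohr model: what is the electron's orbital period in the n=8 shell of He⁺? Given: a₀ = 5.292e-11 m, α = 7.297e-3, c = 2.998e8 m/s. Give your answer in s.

1.946e-14 s

r = n²a₀/Z = 8²·5.292e-11/2 = 1.693e-9 m
v = Zαc/n = 2·0.007297·2.998e8/8 = 5.469e5 m/s
T = 2πr/v = 1.946e-14 s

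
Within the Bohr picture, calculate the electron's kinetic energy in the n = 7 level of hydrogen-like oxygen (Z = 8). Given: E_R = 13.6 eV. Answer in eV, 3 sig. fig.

17.8 eV

For a Coulomb orbit the virial theorem gives K = −E_n.
E_n = −E_R·Z²/n², so K = E_R·Z²/n² = 13.6 × 8²/7² = 17.8 eV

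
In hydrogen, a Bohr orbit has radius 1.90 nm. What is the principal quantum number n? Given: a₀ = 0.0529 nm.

6

r_n = n²a₀/Z ⇒ n² = rZ/a₀ = 1.90 × 1 / 0.0529 ≈ 35.92
n = 6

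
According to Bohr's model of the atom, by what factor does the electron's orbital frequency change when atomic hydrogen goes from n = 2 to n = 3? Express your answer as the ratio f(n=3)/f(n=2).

f ∝ Z^2 · n^-3; with Z fixed, f ∝ n^-3.
f(n=3)/f(n=2) = (3/2)^-3 = 8/27

8/27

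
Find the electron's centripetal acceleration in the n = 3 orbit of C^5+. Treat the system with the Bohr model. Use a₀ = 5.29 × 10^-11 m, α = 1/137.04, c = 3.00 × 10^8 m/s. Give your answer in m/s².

r = n²a₀/Z = 7.94 × 10^-11 m, v = Zαc/n = 4.38 × 10^6 m/s
a = v²/r = (4.38 × 10^6)² / 7.94 × 10^-11 = 2.42 × 10^23 m/s²

2.42 × 10^23 m/s²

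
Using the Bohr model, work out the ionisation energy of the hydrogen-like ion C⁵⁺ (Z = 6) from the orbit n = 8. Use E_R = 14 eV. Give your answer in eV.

E_n = −E_R·Z²/n² = −14 × 6²/8² eV = -7.9 eV
Ionisation energy = −E_n = 7.9 eV

7.9 eV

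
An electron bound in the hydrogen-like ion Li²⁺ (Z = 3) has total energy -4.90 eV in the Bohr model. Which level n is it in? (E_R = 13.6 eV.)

5

E_n = −E_R Z²/n² ⇒ n² = E_R Z²/(−E_n) = 13.6 × 3² / 4.90 ≈ 24.98
n = 5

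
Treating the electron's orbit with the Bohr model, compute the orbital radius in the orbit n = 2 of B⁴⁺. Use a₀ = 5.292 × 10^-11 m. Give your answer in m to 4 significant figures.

4.234 × 10^-11 m

r_n = n²a₀/Z = 2² × 5.292 × 10^-11 / 5
    = 4 × 5.292 × 10^-11 / 5 = 4.234 × 10^-11 m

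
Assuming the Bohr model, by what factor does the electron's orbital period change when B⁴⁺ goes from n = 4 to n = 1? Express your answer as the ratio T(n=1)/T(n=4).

1/64

T ∝ Z^-2 · n^3; with Z fixed, T ∝ n^3.
T(n=1)/T(n=4) = (1/4)^3 = 1/64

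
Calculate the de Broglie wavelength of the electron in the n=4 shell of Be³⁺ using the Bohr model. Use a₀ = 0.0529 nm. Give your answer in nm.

The Bohr quantisation condition is nλ = 2πr_n.
r_n = n²a₀/Z = 0.212 nm
λ = 2πr_n/n = 2π·0.212/4 = 0.332 nm

0.332 nm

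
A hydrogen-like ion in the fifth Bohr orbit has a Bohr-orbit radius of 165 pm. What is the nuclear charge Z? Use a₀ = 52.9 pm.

r_n = n²a₀/Z ⇒ Z = n²a₀/r = 5² × 52.9 / 165 ≈ 8.02
Z = 8

8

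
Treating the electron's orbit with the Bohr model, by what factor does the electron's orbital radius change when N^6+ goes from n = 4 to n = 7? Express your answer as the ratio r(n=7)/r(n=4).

r ∝ Z^-1 · n^2; with Z fixed, r ∝ n^2.
r(n=7)/r(n=4) = (7/4)^2 = 49/16

49/16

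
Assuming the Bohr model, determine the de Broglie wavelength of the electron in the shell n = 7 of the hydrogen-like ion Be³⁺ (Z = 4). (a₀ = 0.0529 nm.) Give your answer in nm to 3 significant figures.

The Bohr quantisation condition is nλ = 2πr_n.
r_n = n²a₀/Z = 0.648 nm
λ = 2πr_n/n = 2π·0.648/7 = 0.582 nm

0.582 nm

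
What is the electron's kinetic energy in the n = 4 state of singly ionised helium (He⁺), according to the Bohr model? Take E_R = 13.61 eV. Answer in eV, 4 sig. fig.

3.402 eV

For a Coulomb orbit the virial theorem gives K = −E_n.
E_n = −E_R·Z²/n², so K = E_R·Z²/n² = 13.61 × 2²/4² = 3.402 eV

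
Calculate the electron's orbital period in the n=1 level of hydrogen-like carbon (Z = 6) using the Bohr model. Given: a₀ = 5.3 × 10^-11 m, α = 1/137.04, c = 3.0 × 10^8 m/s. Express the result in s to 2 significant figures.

4.2 × 10^-18 s

r = n²a₀/Z = 1²·5.3 × 10^-11/6 = 8.8 × 10^-12 m
v = Zαc/n = 6·0.0073·3.0 × 10^8/1 = 1.3 × 10^7 m/s
T = 2πr/v = 4.2 × 10^-18 s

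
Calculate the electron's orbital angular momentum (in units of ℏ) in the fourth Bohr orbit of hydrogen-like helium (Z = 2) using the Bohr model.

4

L_n = nℏ, so L/ℏ = n = 4.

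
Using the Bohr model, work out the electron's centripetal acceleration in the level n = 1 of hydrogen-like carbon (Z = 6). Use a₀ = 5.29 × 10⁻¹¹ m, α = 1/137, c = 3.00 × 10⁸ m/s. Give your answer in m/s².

r = n²a₀/Z = 8.82 × 10⁻¹² m, v = Zαc/n = 1.31 × 10⁷ m/s
a = v²/r = (1.31 × 10⁷)² / 8.82 × 10⁻¹² = 1.96 × 10²⁵ m/s²

1.96 × 10²⁵ m/s²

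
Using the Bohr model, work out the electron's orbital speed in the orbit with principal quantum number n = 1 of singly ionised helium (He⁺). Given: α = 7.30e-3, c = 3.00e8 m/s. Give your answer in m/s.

4.38e6 m/s

v_n = Zαc/n = 2 × 0.00730 × 3.00e8 / 1
    = 4.38e6 m/s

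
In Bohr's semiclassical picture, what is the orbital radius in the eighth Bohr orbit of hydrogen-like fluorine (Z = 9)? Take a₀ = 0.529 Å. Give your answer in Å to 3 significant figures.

3.76 Å

r_n = n²a₀/Z = 8² × 0.529 / 9
    = 64 × 0.529 / 9 = 3.76 Å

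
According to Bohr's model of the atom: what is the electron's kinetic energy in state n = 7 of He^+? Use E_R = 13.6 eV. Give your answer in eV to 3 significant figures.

For a Coulomb orbit the virial theorem gives K = −E_n.
E_n = −E_R·Z²/n², so K = E_R·Z²/n² = 13.6 × 2²/7² = 1.11 eV

1.11 eV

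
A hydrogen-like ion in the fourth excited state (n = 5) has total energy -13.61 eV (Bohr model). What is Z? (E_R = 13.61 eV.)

5

E_n = −E_R Z²/n² ⇒ Z² = −E_n n²/E_R = 13.61 × 5² / 13.61 ≈ 25.00
Z = 5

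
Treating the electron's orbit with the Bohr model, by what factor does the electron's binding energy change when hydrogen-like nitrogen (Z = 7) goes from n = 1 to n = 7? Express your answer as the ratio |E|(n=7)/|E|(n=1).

|E| ∝ Z^2 · n^-2; with Z fixed, |E| ∝ n^-2.
|E|(n=7)/|E|(n=1) = (7/1)^-2 = 1/49

1/49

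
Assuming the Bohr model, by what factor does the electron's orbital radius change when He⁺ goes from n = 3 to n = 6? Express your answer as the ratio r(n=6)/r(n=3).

r ∝ Z^-1 · n^2; with Z fixed, r ∝ n^2.
r(n=6)/r(n=3) = (6/3)^2 = 4

4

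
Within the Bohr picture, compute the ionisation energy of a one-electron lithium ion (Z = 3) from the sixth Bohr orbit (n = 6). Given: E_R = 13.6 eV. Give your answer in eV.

E_n = −E_R·Z²/n² = −13.6 × 3²/6² eV = -3.40 eV
Ionisation energy = −E_n = 3.40 eV

3.40 eV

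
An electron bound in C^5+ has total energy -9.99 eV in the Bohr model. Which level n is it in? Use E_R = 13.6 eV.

E_n = −E_R Z²/n² ⇒ n² = E_R Z²/(−E_n) = 13.6 × 6² / 9.99 ≈ 49.01
n = 7

7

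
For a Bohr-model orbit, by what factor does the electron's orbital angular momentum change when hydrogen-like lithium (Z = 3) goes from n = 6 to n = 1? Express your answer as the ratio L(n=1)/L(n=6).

L = nℏ depends only on n, so L ∝ n.
L(n=1)/L(n=6) = (1/6)^1 = 1/6

1/6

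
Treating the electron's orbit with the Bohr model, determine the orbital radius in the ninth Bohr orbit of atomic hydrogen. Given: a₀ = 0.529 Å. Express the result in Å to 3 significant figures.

42.8 Å

r_n = n²a₀/Z = 9² × 0.529 / 1
    = 81 × 0.529 / 1 = 42.8 Å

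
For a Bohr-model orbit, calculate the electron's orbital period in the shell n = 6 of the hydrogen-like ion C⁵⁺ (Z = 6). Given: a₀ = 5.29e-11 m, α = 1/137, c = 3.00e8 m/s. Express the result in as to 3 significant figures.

911 as

r = n²a₀/Z = 6²·5.29e-11/6 = 3.17e-10 m
v = Zαc/n = 6·0.00730·3.00e8/6 = 2.19e6 m/s
T = 2πr/v = 9.11e-16 s = 911 as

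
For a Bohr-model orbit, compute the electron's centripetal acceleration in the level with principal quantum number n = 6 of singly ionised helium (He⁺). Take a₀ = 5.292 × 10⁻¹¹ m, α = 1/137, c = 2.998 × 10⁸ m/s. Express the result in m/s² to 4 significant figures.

5.586 × 10²⁰ m/s²

r = n²a₀/Z = 9.526 × 10⁻¹⁰ m, v = Zαc/n = 7.294 × 10⁵ m/s
a = v²/r = (7.294 × 10⁵)² / 9.526 × 10⁻¹⁰ = 5.586 × 10²⁰ m/s²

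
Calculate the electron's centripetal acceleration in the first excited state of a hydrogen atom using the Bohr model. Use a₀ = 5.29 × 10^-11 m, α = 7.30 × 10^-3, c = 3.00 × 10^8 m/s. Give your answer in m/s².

r = n²a₀/Z = 2.12 × 10^-10 m, v = Zαc/n = 1.09 × 10^6 m/s
a = v²/r = (1.09 × 10^6)² / 2.12 × 10^-10 = 5.67 × 10^21 m/s²

5.67 × 10^21 m/s²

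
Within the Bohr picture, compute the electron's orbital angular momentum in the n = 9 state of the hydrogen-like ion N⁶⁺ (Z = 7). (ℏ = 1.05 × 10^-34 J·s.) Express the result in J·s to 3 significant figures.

9.45 × 10^-34 J·s

L_n = nℏ = 9 × 1.05 × 10^-34 = 9.45 × 10^-34 J·s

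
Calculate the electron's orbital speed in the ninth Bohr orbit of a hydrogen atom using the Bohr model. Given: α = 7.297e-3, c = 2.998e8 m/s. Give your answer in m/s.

v_n = Zαc/n = 1 × 0.007297 × 2.998e8 / 9
    = 2.431e5 m/s

2.431e5 m/s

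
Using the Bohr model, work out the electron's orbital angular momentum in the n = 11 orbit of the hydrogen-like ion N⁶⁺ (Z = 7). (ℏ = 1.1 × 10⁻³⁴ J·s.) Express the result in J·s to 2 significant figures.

1.2 × 10⁻³³ J·s

L_n = nℏ = 11 × 1.1 × 10⁻³⁴ = 1.2 × 10⁻³³ J·s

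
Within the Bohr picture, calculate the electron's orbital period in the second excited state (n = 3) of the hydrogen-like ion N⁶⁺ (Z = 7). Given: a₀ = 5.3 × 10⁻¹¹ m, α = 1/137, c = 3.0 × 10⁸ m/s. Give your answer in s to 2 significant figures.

r = n²a₀/Z = 3²·5.3 × 10⁻¹¹/7 = 6.8 × 10⁻¹¹ m
v = Zαc/n = 7·0.0073·3.0 × 10⁸/3 = 5.1 × 10⁶ m/s
T = 2πr/v = 8.4 × 10⁻¹⁷ s

8.4 × 10⁻¹⁷ s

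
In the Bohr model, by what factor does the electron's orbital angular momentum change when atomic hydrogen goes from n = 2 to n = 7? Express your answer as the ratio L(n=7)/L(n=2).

L = nℏ depends only on n, so L ∝ n.
L(n=7)/L(n=2) = (7/2)^1 = 7/2

7/2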